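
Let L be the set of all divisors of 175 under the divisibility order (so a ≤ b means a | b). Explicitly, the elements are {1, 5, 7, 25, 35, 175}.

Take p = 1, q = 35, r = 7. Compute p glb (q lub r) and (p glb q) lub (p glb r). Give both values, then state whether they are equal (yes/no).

1; 1; yes

q lub r = 35, so p glb (q lub r) = 1 glb 35 = 1.
p glb q = 1 and p glb r = 1, so (p glb q) lub (p glb r) = 1 lub 1 = 1.
Equal: yes.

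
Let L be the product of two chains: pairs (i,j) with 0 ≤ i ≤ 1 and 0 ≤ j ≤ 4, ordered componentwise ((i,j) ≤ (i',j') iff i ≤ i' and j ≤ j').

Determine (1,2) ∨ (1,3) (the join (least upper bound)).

(1,3)

In a product of chains, the join is componentwise max, giving (1,3).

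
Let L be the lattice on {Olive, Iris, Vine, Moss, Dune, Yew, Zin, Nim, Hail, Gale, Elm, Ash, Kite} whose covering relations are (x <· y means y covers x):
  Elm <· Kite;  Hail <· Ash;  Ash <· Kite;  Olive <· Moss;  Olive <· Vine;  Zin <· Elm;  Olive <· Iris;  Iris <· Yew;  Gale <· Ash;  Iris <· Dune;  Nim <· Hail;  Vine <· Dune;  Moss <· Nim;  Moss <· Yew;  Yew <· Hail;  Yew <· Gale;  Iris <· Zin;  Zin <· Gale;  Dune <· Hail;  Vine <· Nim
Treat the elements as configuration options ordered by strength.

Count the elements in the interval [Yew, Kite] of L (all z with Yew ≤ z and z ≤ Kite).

5

The interval [Yew, Kite] = {Ash, Gale, Hail, Kite, Yew}, which has 5 elements.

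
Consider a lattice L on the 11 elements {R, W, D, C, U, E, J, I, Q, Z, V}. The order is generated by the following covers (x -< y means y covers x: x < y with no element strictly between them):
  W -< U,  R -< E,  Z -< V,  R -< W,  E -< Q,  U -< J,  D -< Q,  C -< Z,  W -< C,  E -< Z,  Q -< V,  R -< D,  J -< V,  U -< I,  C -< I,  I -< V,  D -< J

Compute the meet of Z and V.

Z

Common lower bounds of {Z, V}: C, E, R, W, Z.
The greatest among these is Z.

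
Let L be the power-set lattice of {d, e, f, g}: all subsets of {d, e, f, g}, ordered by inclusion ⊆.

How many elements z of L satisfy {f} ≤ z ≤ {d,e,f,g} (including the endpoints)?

The interval [{f}, {d,e,f,g}] = {{d,e,f,g}, {d,e,f}, {d,f,g}, {d,f}, {e,f,g}, {e,f}, {f,g}, {f}}, which has 8 elements.

8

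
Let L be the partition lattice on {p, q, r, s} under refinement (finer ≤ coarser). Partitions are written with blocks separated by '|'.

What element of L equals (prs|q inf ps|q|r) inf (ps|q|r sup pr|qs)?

prs|q ∧ ps|q|r = ps|q|r
ps|q|r ∨ pr|qs = pqrs
ps|q|r ∧ pqrs = ps|q|r

ps|q|r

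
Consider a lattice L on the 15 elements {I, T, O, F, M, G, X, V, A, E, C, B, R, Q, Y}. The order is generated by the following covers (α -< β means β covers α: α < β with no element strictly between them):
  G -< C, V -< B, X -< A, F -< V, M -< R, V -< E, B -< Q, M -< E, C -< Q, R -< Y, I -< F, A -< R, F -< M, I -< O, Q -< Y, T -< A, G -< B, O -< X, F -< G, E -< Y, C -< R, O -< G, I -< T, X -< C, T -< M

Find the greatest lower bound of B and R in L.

Common lower bounds of {B, R}: F, G, I, O.
The greatest among these is G.

G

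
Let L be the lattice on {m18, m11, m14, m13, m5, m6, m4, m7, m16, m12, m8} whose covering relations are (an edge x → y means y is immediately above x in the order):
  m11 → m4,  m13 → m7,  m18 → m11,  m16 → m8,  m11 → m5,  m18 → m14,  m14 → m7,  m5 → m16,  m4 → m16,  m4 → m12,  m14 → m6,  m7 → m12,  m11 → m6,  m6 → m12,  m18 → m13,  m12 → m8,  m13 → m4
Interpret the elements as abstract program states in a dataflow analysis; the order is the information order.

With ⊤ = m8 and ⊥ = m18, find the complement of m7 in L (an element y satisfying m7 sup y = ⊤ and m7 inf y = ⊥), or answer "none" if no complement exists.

m5

Need y with m7 ∨ y = m8 and m7 ∧ y = m18.
Checking each element gives: m5.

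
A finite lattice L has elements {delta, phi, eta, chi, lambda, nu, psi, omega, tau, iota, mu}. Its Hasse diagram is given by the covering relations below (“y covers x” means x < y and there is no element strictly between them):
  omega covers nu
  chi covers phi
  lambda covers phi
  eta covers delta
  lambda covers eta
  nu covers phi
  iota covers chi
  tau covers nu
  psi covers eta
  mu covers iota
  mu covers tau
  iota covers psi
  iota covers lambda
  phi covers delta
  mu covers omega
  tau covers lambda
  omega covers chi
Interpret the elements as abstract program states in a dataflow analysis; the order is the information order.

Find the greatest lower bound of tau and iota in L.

Common lower bounds of {tau, iota}: delta, eta, lambda, phi.
The greatest among these is lambda.

lambda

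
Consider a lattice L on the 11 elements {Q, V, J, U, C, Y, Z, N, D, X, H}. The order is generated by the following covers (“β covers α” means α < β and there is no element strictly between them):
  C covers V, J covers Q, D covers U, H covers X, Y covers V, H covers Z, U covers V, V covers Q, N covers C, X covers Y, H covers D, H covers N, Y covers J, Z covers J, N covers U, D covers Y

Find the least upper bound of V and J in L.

Y

Common upper bounds of {V, J}: D, H, X, Y.
The least among these is Y.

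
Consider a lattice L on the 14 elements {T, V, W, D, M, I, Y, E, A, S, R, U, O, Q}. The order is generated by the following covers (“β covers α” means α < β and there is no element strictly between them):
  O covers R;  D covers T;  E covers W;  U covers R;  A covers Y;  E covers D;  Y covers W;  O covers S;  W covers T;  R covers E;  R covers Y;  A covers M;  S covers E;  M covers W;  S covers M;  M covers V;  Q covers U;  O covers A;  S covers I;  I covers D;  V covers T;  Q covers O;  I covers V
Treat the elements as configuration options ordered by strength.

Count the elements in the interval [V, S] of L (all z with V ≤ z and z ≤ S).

4

The interval [V, S] = {I, M, S, V}, which has 4 elements.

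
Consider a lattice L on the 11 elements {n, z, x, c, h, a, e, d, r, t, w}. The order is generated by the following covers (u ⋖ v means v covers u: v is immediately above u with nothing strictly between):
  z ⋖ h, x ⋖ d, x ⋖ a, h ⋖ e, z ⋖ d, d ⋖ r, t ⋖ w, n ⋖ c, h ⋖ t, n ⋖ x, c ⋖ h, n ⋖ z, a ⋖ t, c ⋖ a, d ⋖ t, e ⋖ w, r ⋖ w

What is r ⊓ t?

d

Common lower bounds of {r, t}: d, n, x, z.
The greatest among these is d.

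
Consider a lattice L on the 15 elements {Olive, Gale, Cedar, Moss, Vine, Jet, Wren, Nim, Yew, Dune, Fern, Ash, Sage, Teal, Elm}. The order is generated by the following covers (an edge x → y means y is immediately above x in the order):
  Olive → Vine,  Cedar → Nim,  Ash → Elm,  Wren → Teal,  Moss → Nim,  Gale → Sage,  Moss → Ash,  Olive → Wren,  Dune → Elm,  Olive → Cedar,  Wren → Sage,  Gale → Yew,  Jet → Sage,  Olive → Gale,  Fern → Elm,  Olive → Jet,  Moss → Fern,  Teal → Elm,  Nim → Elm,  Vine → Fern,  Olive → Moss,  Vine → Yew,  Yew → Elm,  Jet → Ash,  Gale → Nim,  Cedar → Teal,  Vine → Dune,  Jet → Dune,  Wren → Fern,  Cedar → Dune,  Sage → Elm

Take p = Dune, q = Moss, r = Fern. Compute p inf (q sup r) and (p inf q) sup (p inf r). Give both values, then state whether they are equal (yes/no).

Vine; Vine; yes

q sup r = Fern, so p inf (q sup r) = Dune inf Fern = Vine.
p inf q = Olive and p inf r = Vine, so (p inf q) sup (p inf r) = Olive sup Vine = Vine.
Equal: yes.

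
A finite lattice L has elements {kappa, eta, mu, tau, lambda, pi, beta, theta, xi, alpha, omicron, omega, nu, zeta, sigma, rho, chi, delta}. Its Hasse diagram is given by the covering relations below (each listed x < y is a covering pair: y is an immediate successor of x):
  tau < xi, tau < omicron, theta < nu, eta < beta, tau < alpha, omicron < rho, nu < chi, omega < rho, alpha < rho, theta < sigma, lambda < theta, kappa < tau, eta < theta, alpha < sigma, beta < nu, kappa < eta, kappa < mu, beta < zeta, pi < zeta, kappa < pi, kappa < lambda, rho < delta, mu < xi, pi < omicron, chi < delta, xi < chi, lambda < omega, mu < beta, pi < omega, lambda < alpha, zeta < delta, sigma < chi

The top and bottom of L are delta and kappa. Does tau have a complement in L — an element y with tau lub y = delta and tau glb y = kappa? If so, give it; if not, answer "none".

zeta

Need y with tau ∨ y = delta and tau ∧ y = kappa.
Checking each element gives: zeta.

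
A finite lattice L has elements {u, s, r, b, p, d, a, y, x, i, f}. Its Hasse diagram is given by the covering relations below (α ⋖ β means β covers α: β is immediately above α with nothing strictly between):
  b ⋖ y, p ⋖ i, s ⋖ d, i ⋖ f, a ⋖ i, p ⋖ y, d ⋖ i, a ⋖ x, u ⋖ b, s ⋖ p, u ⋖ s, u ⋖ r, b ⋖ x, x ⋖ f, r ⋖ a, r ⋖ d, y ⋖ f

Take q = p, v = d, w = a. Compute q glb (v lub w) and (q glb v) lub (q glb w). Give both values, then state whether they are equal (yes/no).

p; s; no

v lub w = i, so q glb (v lub w) = p glb i = p.
q glb v = s and q glb w = u, so (q glb v) lub (q glb w) = s lub u = s.
Equal: no.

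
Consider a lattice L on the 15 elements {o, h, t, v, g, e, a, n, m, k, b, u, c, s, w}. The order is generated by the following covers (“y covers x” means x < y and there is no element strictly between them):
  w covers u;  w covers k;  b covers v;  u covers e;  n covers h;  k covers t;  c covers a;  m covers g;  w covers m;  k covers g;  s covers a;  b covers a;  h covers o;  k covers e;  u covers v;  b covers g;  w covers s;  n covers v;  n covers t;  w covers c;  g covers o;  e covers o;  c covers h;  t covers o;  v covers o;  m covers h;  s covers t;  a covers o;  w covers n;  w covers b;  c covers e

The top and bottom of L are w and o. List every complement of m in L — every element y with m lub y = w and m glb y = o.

a, e, s, t, u, v

Need y with m ∨ y = w and m ∧ y = o.
Checking each element gives: a, e, s, t, u, v.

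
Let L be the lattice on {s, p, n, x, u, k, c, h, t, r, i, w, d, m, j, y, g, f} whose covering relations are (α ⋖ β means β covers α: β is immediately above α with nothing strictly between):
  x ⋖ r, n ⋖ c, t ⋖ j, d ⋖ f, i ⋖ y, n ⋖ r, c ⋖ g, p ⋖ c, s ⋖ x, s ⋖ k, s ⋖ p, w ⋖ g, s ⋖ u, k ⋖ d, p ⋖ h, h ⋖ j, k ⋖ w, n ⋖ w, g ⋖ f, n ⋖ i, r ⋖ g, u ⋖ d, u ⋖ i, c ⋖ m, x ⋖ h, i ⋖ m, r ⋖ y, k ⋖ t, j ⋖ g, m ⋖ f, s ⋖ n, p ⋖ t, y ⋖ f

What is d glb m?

u

Common lower bounds of {d, m}: s, u.
The greatest among these is u.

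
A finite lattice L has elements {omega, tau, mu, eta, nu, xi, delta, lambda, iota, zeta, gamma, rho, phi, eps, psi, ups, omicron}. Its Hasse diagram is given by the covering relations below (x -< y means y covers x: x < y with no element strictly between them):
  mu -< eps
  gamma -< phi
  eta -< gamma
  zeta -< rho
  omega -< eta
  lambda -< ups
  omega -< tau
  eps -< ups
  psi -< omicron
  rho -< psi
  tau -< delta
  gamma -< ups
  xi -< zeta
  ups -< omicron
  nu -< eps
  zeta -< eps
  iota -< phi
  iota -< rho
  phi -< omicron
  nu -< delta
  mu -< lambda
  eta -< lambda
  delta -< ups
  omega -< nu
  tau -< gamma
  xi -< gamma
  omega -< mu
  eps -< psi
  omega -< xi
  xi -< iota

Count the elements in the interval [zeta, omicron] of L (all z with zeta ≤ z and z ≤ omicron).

The interval [zeta, omicron] = {eps, omicron, psi, rho, ups, zeta}, which has 6 elements.

6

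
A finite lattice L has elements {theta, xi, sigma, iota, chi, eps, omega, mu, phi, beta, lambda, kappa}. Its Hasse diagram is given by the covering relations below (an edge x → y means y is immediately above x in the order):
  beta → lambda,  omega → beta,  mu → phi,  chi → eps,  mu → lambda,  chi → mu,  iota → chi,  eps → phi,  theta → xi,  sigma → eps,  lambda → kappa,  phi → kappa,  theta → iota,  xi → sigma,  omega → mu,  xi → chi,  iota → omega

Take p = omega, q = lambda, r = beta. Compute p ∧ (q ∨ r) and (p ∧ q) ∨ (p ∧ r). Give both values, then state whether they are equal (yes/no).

q ∨ r = lambda, so p ∧ (q ∨ r) = omega ∧ lambda = omega.
p ∧ q = omega and p ∧ r = omega, so (p ∧ q) ∨ (p ∧ r) = omega ∨ omega = omega.
Equal: yes.

omega; omega; yes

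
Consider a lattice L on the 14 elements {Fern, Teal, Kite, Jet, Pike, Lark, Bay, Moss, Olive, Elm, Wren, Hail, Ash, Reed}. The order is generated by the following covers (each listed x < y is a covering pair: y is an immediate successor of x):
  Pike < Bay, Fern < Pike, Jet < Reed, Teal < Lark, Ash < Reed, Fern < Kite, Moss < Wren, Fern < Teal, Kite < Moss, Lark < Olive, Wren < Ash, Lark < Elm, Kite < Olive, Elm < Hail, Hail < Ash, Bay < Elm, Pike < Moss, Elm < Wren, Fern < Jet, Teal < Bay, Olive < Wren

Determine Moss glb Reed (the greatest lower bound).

Moss

Common lower bounds of {Moss, Reed}: Fern, Kite, Moss, Pike.
The greatest among these is Moss.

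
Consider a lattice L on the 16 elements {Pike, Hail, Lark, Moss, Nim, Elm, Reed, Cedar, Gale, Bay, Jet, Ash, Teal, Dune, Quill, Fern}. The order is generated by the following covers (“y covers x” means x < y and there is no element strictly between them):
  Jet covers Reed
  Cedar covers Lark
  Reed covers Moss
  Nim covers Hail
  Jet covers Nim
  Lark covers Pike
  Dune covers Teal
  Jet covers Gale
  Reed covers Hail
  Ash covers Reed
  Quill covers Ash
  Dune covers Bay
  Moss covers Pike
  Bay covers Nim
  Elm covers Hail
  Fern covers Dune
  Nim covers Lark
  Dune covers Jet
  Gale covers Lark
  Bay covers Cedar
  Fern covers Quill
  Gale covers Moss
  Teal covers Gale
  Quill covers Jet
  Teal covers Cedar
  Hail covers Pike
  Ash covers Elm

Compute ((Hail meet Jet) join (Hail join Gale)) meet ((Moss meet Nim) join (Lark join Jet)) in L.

Jet

Hail ∧ Jet = Hail
Hail ∨ Gale = Jet
Hail ∨ Jet = Jet
Moss ∧ Nim = Pike
Lark ∨ Jet = Jet
Pike ∨ Jet = Jet
Jet ∧ Jet = Jet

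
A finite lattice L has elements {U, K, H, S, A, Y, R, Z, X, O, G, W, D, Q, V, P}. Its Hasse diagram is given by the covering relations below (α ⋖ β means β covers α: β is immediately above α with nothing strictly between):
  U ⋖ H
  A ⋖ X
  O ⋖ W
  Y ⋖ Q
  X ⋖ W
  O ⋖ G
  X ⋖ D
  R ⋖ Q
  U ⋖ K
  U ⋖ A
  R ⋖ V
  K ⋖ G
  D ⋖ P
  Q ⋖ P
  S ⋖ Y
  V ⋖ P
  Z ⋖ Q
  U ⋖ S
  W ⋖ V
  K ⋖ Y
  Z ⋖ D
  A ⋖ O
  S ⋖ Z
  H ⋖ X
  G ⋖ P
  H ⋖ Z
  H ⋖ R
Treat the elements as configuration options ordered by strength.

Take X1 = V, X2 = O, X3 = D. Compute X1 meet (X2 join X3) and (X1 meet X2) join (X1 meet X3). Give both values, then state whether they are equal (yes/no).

V; W; no

X2 join X3 = P, so X1 meet (X2 join X3) = V meet P = V.
X1 meet X2 = O and X1 meet X3 = X, so (X1 meet X2) join (X1 meet X3) = O join X = W.
Equal: no.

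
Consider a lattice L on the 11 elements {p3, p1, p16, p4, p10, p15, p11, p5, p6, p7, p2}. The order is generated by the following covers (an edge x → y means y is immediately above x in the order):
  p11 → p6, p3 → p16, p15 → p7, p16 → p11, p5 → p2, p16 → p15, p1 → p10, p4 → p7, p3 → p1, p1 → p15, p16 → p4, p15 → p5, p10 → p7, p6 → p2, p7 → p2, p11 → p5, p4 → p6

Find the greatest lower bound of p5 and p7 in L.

Common lower bounds of {p5, p7}: p1, p15, p16, p3.
The greatest among these is p15.

p15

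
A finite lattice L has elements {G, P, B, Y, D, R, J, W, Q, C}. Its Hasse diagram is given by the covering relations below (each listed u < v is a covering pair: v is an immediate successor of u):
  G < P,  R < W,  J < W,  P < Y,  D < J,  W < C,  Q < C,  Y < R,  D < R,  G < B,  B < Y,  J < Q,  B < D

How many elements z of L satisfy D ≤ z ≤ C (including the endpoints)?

6

The interval [D, C] = {C, D, J, Q, R, W}, which has 6 elements.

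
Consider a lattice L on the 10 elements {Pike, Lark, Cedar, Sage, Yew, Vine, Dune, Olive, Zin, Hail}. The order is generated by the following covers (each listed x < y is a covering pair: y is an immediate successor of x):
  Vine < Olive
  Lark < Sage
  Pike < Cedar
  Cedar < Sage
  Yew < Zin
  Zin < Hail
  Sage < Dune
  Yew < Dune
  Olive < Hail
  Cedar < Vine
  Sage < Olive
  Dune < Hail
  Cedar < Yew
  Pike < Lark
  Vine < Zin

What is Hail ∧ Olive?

Common lower bounds of {Hail, Olive}: Cedar, Lark, Olive, Pike, Sage, Vine.
The greatest among these is Olive.

Olive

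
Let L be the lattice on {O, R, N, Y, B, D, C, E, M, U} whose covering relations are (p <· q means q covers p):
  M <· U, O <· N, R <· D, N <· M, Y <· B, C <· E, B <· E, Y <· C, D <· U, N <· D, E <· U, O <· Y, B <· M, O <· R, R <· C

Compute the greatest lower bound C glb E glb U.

C

Common lower bounds of {C, E, U}: C, O, R, Y.
The greatest among these is C.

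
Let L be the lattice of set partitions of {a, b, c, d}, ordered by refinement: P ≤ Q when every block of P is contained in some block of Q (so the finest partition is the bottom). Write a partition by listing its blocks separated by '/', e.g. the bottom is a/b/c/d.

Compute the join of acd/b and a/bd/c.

The join of acd/b and a/bd/c merges any blocks that overlap across the partitions, giving abcd.

abcd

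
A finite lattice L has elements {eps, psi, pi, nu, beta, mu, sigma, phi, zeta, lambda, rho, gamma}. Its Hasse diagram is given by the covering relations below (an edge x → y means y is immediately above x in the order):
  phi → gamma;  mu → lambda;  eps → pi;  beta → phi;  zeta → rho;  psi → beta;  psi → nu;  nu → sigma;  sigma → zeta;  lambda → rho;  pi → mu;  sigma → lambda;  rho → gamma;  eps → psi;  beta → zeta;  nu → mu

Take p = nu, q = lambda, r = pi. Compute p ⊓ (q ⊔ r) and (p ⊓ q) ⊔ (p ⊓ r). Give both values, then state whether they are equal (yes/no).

nu; nu; yes

q ⊔ r = lambda, so p ⊓ (q ⊔ r) = nu ⊓ lambda = nu.
p ⊓ q = nu and p ⊓ r = eps, so (p ⊓ q) ⊔ (p ⊓ r) = nu ⊔ eps = nu.
Equal: yes.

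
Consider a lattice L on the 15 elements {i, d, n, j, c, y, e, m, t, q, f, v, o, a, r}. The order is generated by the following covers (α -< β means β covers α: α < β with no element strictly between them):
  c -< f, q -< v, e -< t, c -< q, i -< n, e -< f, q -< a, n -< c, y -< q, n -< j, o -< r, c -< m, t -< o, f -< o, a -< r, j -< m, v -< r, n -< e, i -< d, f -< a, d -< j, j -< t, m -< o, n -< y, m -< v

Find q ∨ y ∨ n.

q

Common upper bounds of {q, y, n}: a, q, r, v.
The least among these is q.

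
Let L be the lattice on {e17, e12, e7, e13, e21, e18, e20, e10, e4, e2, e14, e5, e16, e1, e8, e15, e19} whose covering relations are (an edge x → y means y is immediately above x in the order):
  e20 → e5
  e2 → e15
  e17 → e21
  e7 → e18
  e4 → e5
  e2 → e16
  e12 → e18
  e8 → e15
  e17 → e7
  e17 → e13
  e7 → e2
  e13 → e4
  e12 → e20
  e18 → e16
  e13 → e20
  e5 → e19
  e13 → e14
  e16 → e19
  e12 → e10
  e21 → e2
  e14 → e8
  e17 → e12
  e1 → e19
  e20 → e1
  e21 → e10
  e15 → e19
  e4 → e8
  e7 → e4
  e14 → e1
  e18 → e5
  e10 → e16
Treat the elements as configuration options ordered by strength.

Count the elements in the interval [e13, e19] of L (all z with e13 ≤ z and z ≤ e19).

9

The interval [e13, e19] = {e1, e13, e14, e15, e19, e20, e4, e5, e8}, which has 9 elements.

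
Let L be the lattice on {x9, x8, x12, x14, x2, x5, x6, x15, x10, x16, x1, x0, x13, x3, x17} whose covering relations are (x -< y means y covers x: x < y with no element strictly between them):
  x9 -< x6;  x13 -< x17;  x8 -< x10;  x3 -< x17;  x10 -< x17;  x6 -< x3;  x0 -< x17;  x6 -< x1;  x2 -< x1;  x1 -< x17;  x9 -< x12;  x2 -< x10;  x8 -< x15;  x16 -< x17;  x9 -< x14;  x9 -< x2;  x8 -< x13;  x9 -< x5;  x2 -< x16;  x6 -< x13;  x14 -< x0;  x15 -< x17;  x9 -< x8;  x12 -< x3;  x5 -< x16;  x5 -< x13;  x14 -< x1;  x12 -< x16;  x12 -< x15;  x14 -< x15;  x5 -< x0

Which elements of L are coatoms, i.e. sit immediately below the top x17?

x0, x1, x10, x13, x15, x16, x3

The coatoms are exactly the elements covered by x17: x0, x1, x10, x13, x15, x16, x3.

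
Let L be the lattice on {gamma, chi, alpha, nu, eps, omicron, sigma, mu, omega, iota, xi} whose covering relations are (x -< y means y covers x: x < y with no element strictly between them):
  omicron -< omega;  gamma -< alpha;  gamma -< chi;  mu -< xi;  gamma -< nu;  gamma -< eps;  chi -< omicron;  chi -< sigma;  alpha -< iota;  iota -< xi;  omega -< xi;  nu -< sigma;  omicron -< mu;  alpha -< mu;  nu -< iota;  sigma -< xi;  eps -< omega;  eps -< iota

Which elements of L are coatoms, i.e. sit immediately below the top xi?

The coatoms are exactly the elements covered by xi: iota, mu, omega, sigma.

iota, mu, omega, sigma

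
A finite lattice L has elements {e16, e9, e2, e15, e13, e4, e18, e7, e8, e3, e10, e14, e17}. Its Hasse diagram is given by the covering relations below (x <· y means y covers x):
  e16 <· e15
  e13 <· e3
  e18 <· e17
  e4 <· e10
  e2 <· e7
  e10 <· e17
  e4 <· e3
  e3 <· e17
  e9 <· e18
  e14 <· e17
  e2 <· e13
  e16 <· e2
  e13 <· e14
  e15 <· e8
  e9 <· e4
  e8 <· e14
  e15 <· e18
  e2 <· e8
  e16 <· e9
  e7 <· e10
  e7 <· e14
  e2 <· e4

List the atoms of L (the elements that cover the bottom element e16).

The atoms are exactly the elements that cover e16: e15, e2, e9.

e15, e2, e9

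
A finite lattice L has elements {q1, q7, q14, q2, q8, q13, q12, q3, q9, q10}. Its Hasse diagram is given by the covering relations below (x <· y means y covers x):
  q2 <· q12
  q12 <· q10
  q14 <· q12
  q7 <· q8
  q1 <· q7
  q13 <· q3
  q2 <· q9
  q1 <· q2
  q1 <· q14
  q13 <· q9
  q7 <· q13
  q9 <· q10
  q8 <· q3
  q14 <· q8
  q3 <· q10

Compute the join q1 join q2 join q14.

Common upper bounds of {q1, q2, q14}: q10, q12.
The least among these is q12.

q12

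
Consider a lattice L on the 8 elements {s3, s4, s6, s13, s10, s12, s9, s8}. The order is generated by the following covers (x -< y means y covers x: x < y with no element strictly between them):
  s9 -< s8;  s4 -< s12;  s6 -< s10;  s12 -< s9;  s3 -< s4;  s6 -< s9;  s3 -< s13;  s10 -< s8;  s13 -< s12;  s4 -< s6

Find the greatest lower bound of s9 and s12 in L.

Common lower bounds of {s9, s12}: s12, s13, s3, s4.
The greatest among these is s12.

s12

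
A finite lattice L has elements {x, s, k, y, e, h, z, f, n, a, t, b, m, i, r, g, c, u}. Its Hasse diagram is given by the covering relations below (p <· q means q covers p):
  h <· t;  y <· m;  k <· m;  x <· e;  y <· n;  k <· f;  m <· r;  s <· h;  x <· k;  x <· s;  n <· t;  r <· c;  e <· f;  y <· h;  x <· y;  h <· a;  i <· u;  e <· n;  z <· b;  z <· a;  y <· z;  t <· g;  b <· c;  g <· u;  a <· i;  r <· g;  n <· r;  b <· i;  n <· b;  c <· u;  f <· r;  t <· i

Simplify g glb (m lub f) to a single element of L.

r

m ∨ f = r
g ∧ r = r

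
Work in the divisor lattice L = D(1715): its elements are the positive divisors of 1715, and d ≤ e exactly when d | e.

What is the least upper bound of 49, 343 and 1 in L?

In the divisibility order, the join is the least common multiple: lcm(49, 343, 1) = 343.

343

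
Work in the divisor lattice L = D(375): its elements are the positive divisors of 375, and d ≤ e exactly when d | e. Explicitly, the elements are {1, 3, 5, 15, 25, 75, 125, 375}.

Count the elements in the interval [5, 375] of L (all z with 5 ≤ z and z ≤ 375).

6

The interval [5, 375] = {125, 15, 25, 375, 5, 75}, which has 6 elements.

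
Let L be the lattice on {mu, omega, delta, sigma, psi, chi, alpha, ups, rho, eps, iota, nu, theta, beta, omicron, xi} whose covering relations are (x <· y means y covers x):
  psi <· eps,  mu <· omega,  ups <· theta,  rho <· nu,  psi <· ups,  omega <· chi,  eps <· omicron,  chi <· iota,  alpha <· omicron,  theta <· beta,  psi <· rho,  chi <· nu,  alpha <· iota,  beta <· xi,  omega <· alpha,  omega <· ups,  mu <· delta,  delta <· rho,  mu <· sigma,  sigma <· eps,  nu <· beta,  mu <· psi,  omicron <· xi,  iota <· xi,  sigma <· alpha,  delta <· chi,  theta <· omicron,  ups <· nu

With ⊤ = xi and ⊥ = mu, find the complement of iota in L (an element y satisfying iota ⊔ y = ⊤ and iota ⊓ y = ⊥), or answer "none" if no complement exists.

psi

Need y with iota ∨ y = xi and iota ∧ y = mu.
Checking each element gives: psi.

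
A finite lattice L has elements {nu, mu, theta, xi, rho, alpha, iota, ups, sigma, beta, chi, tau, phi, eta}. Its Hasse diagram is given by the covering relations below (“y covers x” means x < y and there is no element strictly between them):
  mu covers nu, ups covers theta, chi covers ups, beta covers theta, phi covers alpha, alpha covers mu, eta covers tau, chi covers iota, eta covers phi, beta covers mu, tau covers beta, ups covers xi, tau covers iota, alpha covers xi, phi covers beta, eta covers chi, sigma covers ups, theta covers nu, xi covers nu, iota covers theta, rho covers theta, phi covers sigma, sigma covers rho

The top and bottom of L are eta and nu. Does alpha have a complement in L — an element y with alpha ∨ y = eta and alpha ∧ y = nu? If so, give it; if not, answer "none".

Need y with alpha ∨ y = eta and alpha ∧ y = nu.
Checking each element gives: iota.

iota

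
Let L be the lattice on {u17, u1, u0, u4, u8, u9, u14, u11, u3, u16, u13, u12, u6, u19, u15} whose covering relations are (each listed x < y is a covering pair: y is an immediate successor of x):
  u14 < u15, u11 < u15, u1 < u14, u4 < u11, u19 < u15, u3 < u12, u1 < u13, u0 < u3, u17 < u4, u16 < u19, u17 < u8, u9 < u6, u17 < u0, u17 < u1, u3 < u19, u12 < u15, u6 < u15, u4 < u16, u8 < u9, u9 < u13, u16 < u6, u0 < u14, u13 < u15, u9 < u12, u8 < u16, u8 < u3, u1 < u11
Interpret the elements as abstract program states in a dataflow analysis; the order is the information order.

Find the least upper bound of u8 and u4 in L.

Common upper bounds of {u8, u4}: u15, u16, u19, u6.
The least among these is u16.

u16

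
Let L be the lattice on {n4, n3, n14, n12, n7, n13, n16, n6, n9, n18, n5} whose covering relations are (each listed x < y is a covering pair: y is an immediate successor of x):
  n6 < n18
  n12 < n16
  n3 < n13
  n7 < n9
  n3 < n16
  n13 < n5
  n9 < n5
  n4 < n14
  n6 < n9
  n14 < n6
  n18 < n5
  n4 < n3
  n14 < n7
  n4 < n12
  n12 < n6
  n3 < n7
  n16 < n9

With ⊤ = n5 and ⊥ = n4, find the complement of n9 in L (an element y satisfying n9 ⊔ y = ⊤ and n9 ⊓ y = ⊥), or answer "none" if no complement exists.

none

For every candidate y, either n9 ∨ y ≠ n5 or n9 ∧ y ≠ n4; no complement exists.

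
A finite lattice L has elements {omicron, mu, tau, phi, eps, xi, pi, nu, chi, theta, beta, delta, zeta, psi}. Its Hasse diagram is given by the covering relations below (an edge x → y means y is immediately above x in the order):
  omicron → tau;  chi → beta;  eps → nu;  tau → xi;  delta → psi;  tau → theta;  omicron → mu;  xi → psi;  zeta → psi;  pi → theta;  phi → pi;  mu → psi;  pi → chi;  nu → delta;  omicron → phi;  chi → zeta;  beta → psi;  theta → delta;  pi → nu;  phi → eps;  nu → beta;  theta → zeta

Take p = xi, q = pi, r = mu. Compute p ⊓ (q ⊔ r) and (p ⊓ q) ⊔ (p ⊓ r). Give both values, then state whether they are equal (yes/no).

q ⊔ r = psi, so p ⊓ (q ⊔ r) = xi ⊓ psi = xi.
p ⊓ q = omicron and p ⊓ r = omicron, so (p ⊓ q) ⊔ (p ⊓ r) = omicron ⊔ omicron = omicron.
Equal: no.

xi; omicron; no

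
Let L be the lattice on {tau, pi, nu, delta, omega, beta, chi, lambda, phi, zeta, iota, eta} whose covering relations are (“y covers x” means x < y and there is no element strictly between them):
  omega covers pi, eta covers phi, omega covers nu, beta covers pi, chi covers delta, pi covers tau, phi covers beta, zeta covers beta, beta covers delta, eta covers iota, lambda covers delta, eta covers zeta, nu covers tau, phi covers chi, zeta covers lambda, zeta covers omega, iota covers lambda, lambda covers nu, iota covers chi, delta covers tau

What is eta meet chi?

chi

Common lower bounds of {eta, chi}: chi, delta, tau.
The greatest among these is chi.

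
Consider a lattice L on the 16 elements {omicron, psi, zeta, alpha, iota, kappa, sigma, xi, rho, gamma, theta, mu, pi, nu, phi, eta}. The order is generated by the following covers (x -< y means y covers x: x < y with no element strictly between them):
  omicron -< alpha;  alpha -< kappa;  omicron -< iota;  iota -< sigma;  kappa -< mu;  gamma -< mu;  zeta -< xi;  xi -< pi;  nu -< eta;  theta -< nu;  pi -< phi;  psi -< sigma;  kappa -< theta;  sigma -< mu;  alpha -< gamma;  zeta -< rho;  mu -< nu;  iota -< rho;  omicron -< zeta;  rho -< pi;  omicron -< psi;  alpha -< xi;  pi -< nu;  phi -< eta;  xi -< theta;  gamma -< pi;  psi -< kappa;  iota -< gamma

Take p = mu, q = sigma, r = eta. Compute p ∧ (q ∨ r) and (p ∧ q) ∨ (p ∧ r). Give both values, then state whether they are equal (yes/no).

mu; mu; yes

q ∨ r = eta, so p ∧ (q ∨ r) = mu ∧ eta = mu.
p ∧ q = sigma and p ∧ r = mu, so (p ∧ q) ∨ (p ∧ r) = sigma ∨ mu = mu.
Equal: yes.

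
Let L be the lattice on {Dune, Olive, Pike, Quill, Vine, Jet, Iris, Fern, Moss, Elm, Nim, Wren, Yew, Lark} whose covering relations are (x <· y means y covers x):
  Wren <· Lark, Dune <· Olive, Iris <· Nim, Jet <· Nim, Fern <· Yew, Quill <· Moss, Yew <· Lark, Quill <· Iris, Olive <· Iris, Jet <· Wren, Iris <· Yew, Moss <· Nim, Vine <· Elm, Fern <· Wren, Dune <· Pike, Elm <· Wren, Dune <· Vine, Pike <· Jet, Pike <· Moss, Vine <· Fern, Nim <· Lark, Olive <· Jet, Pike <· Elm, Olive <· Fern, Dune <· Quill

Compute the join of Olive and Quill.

Iris

Common upper bounds of {Olive, Quill}: Iris, Lark, Nim, Yew.
The least among these is Iris.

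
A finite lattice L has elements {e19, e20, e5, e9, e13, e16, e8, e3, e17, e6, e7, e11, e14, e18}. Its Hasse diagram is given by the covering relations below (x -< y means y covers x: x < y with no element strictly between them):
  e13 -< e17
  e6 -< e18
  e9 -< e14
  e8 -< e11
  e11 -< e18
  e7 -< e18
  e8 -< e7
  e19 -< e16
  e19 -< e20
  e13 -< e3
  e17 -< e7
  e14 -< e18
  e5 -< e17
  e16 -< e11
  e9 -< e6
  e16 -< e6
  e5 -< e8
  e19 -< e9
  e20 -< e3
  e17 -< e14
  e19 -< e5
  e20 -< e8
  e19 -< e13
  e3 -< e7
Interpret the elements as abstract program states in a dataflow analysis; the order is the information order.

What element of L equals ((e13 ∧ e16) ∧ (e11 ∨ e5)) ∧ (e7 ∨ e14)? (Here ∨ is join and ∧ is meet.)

e13 ∧ e16 = e19
e11 ∨ e5 = e11
e19 ∧ e11 = e19
e7 ∨ e14 = e18
e19 ∧ e18 = e19

e19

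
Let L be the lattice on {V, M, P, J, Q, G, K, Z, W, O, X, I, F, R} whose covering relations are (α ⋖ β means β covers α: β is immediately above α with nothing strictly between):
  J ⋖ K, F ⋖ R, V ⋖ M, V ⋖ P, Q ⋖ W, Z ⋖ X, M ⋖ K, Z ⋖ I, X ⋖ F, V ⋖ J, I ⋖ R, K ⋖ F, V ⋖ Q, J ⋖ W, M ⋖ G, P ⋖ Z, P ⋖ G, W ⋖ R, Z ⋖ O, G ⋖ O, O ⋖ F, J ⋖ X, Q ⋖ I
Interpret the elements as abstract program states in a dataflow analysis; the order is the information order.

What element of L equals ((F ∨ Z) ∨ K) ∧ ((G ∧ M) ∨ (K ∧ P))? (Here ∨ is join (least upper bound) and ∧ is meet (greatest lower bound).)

F ∨ Z = F
F ∨ K = F
G ∧ M = M
K ∧ P = V
M ∨ V = M
F ∧ M = M

M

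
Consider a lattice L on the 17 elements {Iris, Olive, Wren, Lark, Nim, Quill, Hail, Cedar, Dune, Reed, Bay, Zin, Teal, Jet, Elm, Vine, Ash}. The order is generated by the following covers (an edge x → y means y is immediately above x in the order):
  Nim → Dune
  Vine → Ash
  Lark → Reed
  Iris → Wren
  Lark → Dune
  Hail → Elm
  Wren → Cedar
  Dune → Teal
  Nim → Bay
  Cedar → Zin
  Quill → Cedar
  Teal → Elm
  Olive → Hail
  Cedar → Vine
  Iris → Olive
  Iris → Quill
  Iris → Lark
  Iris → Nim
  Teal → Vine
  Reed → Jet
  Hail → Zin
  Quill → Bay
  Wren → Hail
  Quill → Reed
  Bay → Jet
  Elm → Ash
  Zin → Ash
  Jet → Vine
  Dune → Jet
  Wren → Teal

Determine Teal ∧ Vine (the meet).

Teal

Common lower bounds of {Teal, Vine}: Dune, Iris, Lark, Nim, Teal, Wren.
The greatest among these is Teal.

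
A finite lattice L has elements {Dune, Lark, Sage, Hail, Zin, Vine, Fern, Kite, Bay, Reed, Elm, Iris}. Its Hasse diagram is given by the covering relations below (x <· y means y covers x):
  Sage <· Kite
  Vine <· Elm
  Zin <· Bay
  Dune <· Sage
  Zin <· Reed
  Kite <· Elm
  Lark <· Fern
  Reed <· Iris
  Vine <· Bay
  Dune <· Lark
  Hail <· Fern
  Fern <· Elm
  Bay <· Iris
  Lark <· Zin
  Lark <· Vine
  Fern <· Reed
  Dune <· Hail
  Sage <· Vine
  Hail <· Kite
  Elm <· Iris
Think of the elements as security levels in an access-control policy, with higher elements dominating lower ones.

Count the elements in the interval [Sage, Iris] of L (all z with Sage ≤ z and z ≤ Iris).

The interval [Sage, Iris] = {Bay, Elm, Iris, Kite, Sage, Vine}, which has 6 elements.

6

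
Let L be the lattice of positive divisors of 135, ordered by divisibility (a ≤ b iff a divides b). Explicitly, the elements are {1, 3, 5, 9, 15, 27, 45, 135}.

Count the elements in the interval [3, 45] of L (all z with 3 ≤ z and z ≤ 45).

4

The interval [3, 45] = {15, 3, 45, 9}, which has 4 elements.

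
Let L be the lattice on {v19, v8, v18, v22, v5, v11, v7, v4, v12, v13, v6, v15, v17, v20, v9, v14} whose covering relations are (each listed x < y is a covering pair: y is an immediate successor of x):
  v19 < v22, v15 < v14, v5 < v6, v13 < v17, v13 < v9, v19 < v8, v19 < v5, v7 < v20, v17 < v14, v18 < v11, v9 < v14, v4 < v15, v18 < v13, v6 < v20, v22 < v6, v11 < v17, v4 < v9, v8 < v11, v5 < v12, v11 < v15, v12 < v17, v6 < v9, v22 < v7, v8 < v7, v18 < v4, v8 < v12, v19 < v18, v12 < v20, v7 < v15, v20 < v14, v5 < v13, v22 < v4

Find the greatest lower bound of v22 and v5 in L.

v19

Common lower bounds of {v22, v5}: v19.
The greatest among these is v19.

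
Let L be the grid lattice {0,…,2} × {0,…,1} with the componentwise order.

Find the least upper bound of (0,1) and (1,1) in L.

In a product of chains, the join is componentwise max, giving (1,1).

(1,1)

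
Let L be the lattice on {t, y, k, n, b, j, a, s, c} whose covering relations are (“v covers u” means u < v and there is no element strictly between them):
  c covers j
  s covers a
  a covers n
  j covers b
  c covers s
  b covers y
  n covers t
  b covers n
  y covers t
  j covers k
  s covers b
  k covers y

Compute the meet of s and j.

b

Common lower bounds of {s, j}: b, n, t, y.
The greatest among these is b.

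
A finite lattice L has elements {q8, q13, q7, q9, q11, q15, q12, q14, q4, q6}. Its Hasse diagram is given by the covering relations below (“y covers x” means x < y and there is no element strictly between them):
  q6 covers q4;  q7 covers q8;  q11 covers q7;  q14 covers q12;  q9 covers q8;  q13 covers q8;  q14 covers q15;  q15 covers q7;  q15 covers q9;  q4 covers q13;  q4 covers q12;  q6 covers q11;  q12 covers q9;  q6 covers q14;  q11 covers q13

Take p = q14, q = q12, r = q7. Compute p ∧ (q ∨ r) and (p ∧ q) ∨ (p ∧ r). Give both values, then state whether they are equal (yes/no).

q14; q14; yes

q ∨ r = q14, so p ∧ (q ∨ r) = q14 ∧ q14 = q14.
p ∧ q = q12 and p ∧ r = q7, so (p ∧ q) ∨ (p ∧ r) = q12 ∨ q7 = q14.
Equal: yes.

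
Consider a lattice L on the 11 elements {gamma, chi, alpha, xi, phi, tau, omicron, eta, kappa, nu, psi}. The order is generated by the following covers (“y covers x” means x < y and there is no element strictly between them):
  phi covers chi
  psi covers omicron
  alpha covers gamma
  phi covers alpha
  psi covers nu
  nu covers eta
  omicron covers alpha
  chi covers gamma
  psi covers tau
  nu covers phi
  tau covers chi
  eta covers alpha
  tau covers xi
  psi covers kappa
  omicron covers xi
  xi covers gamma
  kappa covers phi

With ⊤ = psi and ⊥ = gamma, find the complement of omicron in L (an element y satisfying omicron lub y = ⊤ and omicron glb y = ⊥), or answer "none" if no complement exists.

chi

Need y with omicron ∨ y = psi and omicron ∧ y = gamma.
Checking each element gives: chi.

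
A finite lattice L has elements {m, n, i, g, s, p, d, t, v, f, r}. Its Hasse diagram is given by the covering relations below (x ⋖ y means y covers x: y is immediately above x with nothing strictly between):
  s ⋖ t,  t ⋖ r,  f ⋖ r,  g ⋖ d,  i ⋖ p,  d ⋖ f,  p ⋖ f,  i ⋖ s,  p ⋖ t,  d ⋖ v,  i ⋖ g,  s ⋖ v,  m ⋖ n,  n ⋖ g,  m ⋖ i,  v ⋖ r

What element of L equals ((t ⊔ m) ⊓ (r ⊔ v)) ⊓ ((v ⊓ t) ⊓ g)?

i

t ∨ m = t
r ∨ v = r
t ∧ r = t
v ∧ t = s
s ∧ g = i
t ∧ i = i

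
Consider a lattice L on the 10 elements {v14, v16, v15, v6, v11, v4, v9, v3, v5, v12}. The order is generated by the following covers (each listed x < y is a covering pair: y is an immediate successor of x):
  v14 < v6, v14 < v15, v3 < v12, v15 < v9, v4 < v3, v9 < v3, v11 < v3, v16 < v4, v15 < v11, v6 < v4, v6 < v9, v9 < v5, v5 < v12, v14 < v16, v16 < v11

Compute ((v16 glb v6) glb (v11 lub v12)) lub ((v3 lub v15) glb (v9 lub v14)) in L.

v16 ∧ v6 = v14
v11 ∨ v12 = v12
v14 ∧ v12 = v14
v3 ∨ v15 = v3
v9 ∨ v14 = v9
v3 ∧ v9 = v9
v14 ∨ v9 = v9

v9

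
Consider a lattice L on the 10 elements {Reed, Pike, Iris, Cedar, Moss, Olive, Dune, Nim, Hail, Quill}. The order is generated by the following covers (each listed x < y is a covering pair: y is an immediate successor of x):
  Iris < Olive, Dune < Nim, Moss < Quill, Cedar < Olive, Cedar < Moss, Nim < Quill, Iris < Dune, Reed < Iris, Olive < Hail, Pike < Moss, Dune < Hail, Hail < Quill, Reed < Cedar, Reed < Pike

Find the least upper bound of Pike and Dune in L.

Common upper bounds of {Pike, Dune}: Quill.
The least among these is Quill.

Quill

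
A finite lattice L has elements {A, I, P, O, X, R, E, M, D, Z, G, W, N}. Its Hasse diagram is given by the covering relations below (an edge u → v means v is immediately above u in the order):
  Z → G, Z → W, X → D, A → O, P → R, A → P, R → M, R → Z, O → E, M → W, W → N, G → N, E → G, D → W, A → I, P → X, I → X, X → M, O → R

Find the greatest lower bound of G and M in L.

Common lower bounds of {G, M}: A, O, P, R.
The greatest among these is R.

R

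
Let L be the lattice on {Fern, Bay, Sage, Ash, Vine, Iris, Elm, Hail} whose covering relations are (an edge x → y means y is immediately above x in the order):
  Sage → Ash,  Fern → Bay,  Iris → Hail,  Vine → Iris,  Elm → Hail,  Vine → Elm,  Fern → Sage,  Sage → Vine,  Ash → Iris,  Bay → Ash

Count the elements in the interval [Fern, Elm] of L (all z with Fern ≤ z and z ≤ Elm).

4

The interval [Fern, Elm] = {Elm, Fern, Sage, Vine}, which has 4 elements.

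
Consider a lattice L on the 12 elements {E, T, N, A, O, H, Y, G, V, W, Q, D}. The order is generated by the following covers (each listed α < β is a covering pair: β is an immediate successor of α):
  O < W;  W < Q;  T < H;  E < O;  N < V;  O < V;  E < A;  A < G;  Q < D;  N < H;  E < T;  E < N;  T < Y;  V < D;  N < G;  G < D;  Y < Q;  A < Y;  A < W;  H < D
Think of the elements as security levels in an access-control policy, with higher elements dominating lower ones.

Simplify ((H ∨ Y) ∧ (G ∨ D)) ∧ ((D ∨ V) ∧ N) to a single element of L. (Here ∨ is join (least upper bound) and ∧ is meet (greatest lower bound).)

H ∨ Y = D
G ∨ D = D
D ∧ D = D
D ∨ V = D
D ∧ N = N
D ∧ N = N

N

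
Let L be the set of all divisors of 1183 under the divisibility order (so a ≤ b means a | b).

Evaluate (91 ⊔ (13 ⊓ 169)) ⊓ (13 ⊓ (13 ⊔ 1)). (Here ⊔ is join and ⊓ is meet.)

13

13 ∧ 169 = 13
91 ∨ 13 = 91
13 ∨ 1 = 13
13 ∧ 13 = 13
91 ∧ 13 = 13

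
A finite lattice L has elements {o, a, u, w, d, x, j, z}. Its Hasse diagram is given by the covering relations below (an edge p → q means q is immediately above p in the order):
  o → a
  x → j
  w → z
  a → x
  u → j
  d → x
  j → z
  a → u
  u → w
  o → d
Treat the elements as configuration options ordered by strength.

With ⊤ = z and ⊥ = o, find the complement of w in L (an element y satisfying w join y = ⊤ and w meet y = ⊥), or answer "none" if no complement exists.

d

Need y with w ∨ y = z and w ∧ y = o.
Checking each element gives: d.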